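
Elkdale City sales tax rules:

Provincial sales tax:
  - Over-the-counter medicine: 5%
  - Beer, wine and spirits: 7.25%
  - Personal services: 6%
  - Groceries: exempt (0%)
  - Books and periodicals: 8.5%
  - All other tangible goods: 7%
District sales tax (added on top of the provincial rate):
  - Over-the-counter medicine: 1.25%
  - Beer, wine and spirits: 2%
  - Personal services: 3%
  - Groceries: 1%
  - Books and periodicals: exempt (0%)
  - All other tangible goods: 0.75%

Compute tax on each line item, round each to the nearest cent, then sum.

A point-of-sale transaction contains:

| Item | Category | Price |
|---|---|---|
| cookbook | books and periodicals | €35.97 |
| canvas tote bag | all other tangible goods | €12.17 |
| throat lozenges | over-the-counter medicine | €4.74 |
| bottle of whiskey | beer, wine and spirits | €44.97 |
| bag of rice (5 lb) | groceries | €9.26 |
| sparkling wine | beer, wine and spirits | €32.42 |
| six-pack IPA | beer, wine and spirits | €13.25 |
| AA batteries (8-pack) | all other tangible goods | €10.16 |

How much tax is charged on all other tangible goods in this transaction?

€1.73

Canvas tote bag €12.17: all other tangible goods → 7% + 0.75% district = 7.75% → €0.94
AA batteries (8-pack) €10.16: all other tangible goods → 7% + 0.75% district = 7.75% → €0.79
Tax on all other tangible goods = €0.94 + €0.79 = €1.73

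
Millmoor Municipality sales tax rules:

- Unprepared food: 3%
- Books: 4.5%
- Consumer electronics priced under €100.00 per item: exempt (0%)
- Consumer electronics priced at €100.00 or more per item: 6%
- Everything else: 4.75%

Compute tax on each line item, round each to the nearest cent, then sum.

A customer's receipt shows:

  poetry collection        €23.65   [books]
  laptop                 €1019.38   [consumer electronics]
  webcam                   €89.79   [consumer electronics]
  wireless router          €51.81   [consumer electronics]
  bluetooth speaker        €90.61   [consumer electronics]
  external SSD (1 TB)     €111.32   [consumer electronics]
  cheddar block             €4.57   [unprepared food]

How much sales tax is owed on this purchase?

Poetry collection €23.65: books → 4.5% → €1.06
Laptop €1019.38: consumer electronics, €100.00 or more → 6% → €61.16
Webcam €89.79: consumer electronics, under €100.00 → 0% → €0.00
Wireless router €51.81: consumer electronics, under €100.00 → 0% → €0.00
Bluetooth speaker €90.61: consumer electronics, under €100.00 → 0% → €0.00
External SSD (1 TB) €111.32: consumer electronics, €100.00 or more → 6% → €6.68
Cheddar block €4.57: unprepared food → 3% → €0.14
Total tax = €1.06 + €61.16 + €6.68 + €0.14 = €69.04

€69.04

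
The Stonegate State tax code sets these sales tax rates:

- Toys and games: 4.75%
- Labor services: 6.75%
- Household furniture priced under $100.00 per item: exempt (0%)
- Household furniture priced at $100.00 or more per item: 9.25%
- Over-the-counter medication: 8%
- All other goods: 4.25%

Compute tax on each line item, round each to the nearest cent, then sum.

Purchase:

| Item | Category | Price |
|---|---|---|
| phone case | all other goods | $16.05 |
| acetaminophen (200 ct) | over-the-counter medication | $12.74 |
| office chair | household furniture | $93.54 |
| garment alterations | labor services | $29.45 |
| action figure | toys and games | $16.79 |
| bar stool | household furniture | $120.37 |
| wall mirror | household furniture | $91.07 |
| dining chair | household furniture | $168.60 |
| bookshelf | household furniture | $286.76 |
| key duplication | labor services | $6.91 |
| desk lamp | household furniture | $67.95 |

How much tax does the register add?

$58.22

Phone case $16.05: all other goods → 4.25% → $0.68
Acetaminophen (200 ct) $12.74: over-the-counter medication → 8% → $1.02
Office chair $93.54: household furniture, under $100.00 → 0% → $0.00
Garment alterations $29.45: labor services → 6.75% → $1.99
Action figure $16.79: toys and games → 4.75% → $0.80
Bar stool $120.37: household furniture, $100.00 or more → 9.25% → $11.13
Wall mirror $91.07: household furniture, under $100.00 → 0% → $0.00
Dining chair $168.60: household furniture, $100.00 or more → 9.25% → $15.60
Bookshelf $286.76: household furniture, $100.00 or more → 9.25% → $26.53
Key duplication $6.91: labor services → 6.75% → $0.47
Desk lamp $67.95: household furniture, under $100.00 → 0% → $0.00
Total tax = $0.68 + $1.02 + $1.99 + $0.80 + $11.13 + $15.60 + $26.53 + $0.47 = $58.22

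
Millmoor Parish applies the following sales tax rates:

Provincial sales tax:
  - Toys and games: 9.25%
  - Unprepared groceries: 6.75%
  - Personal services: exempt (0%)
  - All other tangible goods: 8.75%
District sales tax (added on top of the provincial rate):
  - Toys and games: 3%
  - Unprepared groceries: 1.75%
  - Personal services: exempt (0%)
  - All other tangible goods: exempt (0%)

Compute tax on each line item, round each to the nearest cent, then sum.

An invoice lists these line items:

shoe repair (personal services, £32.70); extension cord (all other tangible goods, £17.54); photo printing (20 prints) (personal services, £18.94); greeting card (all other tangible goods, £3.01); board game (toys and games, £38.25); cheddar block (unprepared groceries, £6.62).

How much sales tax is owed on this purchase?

Shoe repair £32.70: personal services → 0% + 0% district = 0% → £0.00
Extension cord £17.54: all other tangible goods → 8.75% + 0% district = 8.75% → £1.53
Photo printing (20 prints) £18.94: personal services → 0% + 0% district = 0% → £0.00
Greeting card £3.01: all other tangible goods → 8.75% + 0% district = 8.75% → £0.26
Board game £38.25: toys and games → 9.25% + 3% district = 12.25% → £4.69
Cheddar block £6.62: unprepared groceries → 6.75% + 1.75% district = 8.5% → £0.56
Total tax = £1.53 + £0.26 + £4.69 + £0.56 = £7.04

£7.04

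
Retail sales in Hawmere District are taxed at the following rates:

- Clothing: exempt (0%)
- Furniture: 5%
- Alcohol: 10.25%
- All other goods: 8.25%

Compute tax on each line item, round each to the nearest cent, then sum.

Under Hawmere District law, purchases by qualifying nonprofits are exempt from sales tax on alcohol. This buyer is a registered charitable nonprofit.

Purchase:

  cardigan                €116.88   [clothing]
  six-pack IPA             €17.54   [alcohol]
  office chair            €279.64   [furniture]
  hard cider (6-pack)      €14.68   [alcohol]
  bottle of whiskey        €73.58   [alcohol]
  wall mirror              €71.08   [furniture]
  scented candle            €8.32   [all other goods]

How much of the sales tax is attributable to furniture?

€17.53

Office chair €279.64: furniture → 5% → €13.98
Wall mirror €71.08: furniture → 5% → €3.55
Tax on furniture = €13.98 + €3.55 = €17.53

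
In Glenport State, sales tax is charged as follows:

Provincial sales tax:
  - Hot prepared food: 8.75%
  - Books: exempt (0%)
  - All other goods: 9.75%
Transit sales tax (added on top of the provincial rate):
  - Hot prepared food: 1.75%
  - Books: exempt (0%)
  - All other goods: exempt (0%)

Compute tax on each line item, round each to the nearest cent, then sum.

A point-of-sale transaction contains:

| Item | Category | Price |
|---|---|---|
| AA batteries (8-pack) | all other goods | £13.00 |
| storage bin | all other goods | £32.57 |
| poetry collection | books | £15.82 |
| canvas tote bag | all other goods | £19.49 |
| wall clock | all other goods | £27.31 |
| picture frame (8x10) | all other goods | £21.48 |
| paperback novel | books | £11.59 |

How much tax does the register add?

AA batteries (8-pack) £13.00: all other goods → 9.75% + 0% transit = 9.75% → £1.27
Storage bin £32.57: all other goods → 9.75% + 0% transit = 9.75% → £3.18
Poetry collection £15.82: books → 0% + 0% transit = 0% → £0.00
Canvas tote bag £19.49: all other goods → 9.75% + 0% transit = 9.75% → £1.90
Wall clock £27.31: all other goods → 9.75% + 0% transit = 9.75% → £2.66
Picture frame (8x10) £21.48: all other goods → 9.75% + 0% transit = 9.75% → £2.09
Paperback novel £11.59: books → 0% + 0% transit = 0% → £0.00
Total tax = £1.27 + £3.18 + £1.90 + £2.66 + £2.09 = £11.10

£11.10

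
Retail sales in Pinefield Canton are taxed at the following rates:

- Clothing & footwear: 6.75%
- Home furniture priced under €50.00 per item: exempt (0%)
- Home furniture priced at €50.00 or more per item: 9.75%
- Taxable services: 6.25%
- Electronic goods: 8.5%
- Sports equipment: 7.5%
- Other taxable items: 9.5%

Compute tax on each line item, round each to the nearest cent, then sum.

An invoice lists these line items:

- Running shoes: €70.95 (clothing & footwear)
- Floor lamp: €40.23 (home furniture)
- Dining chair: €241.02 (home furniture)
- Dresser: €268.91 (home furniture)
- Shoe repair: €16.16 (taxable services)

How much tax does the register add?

Running shoes €70.95: clothing & footwear → 6.75% → €4.79
Floor lamp €40.23: home furniture, under €50.00 → 0% → €0.00
Dining chair €241.02: home furniture, €50.00 or more → 9.75% → €23.50
Dresser €268.91: home furniture, €50.00 or more → 9.75% → €26.22
Shoe repair €16.16: taxable services → 6.25% → €1.01
Total tax = €4.79 + €23.50 + €26.22 + €1.01 = €55.52

€55.52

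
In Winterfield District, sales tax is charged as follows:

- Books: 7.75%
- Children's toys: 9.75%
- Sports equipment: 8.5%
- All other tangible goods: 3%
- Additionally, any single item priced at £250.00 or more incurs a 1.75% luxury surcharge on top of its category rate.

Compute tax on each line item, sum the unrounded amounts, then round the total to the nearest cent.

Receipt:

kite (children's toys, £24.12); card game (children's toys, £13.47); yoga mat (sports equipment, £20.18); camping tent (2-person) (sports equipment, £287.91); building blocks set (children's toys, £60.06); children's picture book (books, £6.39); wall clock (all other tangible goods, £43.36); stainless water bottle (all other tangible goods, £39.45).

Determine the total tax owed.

£43.73

Kite £24.12: children's toys → 9.75% → £2.3517
Card game £13.47: children's toys → 9.75% → £1.313325
Yoga mat £20.18: sports equipment → 8.5% → £1.7153
Camping tent (2-person) £287.91: sports equipment → 8.5% + 1.75% surcharge = 10.25% → £29.510775
Building blocks set £60.06: children's toys → 9.75% → £5.85585
Children's picture book £6.39: books → 7.75% → £0.495225
Wall clock £43.36: all other tangible goods → 3% → £1.3008
Stainless water bottle £39.45: all other tangible goods → 3% → £1.1835
Unrounded tax sum = £43.726475 → £43.73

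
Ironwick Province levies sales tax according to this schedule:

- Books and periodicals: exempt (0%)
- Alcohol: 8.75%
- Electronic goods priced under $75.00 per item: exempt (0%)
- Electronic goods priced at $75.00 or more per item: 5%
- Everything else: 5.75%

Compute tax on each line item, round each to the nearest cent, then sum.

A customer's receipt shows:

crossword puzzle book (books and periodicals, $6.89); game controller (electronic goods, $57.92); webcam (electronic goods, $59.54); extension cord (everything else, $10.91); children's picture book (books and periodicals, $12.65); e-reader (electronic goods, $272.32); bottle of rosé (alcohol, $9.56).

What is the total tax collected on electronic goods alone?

Game controller $57.92: electronic goods, under $75.00 → 0% → $0.00
Webcam $59.54: electronic goods, under $75.00 → 0% → $0.00
E-reader $272.32: electronic goods, $75.00 or more → 5% → $13.62
Tax on electronic goods = $0.00 + $0.00 + $13.62 = $13.62

$13.62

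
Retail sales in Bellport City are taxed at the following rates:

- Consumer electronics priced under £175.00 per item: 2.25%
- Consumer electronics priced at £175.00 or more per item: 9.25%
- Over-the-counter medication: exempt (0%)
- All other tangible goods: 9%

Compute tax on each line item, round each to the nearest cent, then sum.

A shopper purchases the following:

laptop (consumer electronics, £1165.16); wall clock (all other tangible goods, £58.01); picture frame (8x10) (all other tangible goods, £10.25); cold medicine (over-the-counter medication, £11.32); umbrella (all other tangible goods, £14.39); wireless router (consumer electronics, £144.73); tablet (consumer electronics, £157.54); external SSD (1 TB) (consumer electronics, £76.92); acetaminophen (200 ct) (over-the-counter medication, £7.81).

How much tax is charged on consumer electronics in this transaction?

Laptop £1165.16: consumer electronics, £175.00 or more → 9.25% → £107.78
Wireless router £144.73: consumer electronics, under £175.00 → 2.25% → £3.26
Tablet £157.54: consumer electronics, under £175.00 → 2.25% → £3.54
External SSD (1 TB) £76.92: consumer electronics, under £175.00 → 2.25% → £1.73
Tax on consumer electronics = £107.78 + £3.26 + £3.54 + £1.73 = £116.31

£116.31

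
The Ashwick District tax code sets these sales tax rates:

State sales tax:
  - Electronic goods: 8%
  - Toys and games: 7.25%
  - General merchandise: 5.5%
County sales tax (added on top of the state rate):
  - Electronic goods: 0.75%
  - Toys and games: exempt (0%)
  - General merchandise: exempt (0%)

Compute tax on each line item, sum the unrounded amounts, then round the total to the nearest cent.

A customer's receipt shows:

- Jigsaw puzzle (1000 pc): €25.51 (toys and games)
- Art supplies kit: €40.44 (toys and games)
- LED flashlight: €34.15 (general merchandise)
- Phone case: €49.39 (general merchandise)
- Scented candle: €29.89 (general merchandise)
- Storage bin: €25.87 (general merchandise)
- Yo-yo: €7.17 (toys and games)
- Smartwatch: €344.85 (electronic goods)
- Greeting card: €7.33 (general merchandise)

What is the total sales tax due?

Jigsaw puzzle (1000 pc) €25.51: toys and games → 7.25% + 0% county = 7.25% → €1.849475
Art supplies kit €40.44: toys and games → 7.25% + 0% county = 7.25% → €2.9319
LED flashlight €34.15: general merchandise → 5.5% + 0% county = 5.5% → €1.87825
Phone case €49.39: general merchandise → 5.5% + 0% county = 5.5% → €2.71645
Scented candle €29.89: general merchandise → 5.5% + 0% county = 5.5% → €1.64395
Storage bin €25.87: general merchandise → 5.5% + 0% county = 5.5% → €1.42285
Yo-yo €7.17: toys and games → 7.25% + 0% county = 7.25% → €0.519825
Smartwatch €344.85: electronic goods → 8% + 0.75% county = 8.75% → €30.174375
Greeting card €7.33: general merchandise → 5.5% + 0% county = 5.5% → €0.40315
Unrounded tax sum = €43.540225 → €43.54

€43.54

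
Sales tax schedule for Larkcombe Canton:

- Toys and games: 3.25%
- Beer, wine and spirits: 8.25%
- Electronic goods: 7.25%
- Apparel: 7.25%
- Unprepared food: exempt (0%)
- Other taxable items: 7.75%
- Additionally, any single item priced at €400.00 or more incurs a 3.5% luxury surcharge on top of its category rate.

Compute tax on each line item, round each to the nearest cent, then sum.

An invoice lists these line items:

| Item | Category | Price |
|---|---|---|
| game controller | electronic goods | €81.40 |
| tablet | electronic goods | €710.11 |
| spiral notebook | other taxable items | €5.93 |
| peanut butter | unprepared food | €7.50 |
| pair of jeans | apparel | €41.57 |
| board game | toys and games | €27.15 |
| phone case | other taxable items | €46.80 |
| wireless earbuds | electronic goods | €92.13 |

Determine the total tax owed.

Game controller €81.40: electronic goods → 7.25% → €5.90
Tablet €710.11: electronic goods → 7.25% + 3.5% surcharge = 10.75% → €76.34
Spiral notebook €5.93: other taxable items → 7.75% → €0.46
Peanut butter €7.50: unprepared food → 0% → €0.00
Pair of jeans €41.57: apparel → 7.25% → €3.01
Board game €27.15: toys and games → 3.25% → €0.88
Phone case €46.80: other taxable items → 7.75% → €3.63
Wireless earbuds €92.13: electronic goods → 7.25% → €6.68
Total tax = €5.90 + €76.34 + €0.46 + €3.01 + €0.88 + €3.63 + €6.68 = €96.90

€96.90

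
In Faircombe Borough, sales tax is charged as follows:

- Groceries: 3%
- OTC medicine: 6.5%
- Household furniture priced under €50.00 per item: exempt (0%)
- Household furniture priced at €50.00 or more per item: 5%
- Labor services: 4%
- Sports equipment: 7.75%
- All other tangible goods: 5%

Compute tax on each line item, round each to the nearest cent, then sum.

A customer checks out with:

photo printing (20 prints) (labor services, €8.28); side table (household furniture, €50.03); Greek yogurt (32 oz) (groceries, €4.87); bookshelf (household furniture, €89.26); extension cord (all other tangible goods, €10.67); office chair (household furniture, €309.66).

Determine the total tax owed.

Photo printing (20 prints) €8.28: labor services → 4% → €0.33
Side table €50.03: household furniture, €50.00 or more → 5% → €2.50
Greek yogurt (32 oz) €4.87: groceries → 3% → €0.15
Bookshelf €89.26: household furniture, €50.00 or more → 5% → €4.46
Extension cord €10.67: all other tangible goods → 5% → €0.53
Office chair €309.66: household furniture, €50.00 or more → 5% → €15.48
Total tax = €0.33 + €2.50 + €0.15 + €4.46 + €0.53 + €15.48 = €23.45

€23.45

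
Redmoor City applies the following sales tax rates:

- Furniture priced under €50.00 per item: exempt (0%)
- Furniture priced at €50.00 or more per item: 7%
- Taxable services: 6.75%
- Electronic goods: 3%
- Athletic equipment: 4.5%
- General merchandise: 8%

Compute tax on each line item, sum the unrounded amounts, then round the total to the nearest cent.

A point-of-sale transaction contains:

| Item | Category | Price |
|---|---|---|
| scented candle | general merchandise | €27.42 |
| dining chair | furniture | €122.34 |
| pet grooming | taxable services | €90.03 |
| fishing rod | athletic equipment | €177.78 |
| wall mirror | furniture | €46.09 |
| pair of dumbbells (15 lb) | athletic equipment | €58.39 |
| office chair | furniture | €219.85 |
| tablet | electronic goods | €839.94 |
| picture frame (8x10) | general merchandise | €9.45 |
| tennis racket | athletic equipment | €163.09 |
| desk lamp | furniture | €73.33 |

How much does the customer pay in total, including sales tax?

Scented candle €27.42: general merchandise → 8% → €2.1936
Dining chair €122.34: furniture, €50.00 or more → 7% → €8.5638
Pet grooming €90.03: taxable services → 6.75% → €6.077025
Fishing rod €177.78: athletic equipment → 4.5% → €8.0001
Wall mirror €46.09: furniture, under €50.00 → 0% → €0.00
Pair of dumbbells (15 lb) €58.39: athletic equipment → 4.5% → €2.62755
Office chair €219.85: furniture, €50.00 or more → 7% → €15.3895
Tablet €839.94: electronic goods → 3% → €25.1982
Picture frame (8x10) €9.45: general merchandise → 8% → €0.756
Tennis racket €163.09: athletic equipment → 4.5% → €7.33905
Desk lamp €73.33: furniture, €50.00 or more → 7% → €5.1331
Subtotal = €1827.71; unrounded tax = €81.277925 → €81.28; total due = €1908.99

€1908.99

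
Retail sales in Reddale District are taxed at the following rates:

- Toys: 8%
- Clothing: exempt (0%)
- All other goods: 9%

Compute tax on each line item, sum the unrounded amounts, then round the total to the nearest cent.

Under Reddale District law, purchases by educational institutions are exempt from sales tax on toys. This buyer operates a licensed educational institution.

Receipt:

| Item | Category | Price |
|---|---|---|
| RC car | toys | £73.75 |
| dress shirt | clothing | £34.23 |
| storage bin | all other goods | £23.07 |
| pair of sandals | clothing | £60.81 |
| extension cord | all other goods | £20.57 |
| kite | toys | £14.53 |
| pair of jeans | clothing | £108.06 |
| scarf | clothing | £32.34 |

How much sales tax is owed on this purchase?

£3.93

RC car £73.75: toys, buyer-exempt → 0% → £0.00
Dress shirt £34.23: clothing → 0% → £0.00
Storage bin £23.07: all other goods → 9% → £2.0763
Pair of sandals £60.81: clothing → 0% → £0.00
Extension cord £20.57: all other goods → 9% → £1.8513
Kite £14.53: toys, buyer-exempt → 0% → £0.00
Pair of jeans £108.06: clothing → 0% → £0.00
Scarf £32.34: clothing → 0% → £0.00
Unrounded tax sum = £3.9276 → £3.93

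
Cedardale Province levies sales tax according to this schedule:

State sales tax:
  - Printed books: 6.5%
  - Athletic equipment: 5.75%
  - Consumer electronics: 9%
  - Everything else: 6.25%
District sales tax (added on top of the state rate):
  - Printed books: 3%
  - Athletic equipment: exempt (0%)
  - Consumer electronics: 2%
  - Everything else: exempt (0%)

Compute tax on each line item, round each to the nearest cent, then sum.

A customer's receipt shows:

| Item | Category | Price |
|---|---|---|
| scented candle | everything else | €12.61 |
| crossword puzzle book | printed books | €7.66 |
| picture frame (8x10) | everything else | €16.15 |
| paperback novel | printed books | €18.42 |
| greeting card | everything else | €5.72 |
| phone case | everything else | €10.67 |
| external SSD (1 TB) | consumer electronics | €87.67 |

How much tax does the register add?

€14.95

Scented candle €12.61: everything else → 6.25% + 0% district = 6.25% → €0.79
Crossword puzzle book €7.66: printed books → 6.5% + 3% district = 9.5% → €0.73
Picture frame (8x10) €16.15: everything else → 6.25% + 0% district = 6.25% → €1.01
Paperback novel €18.42: printed books → 6.5% + 3% district = 9.5% → €1.75
Greeting card €5.72: everything else → 6.25% + 0% district = 6.25% → €0.36
Phone case €10.67: everything else → 6.25% + 0% district = 6.25% → €0.67
External SSD (1 TB) €87.67: consumer electronics → 9% + 2% district = 11% → €9.64
Total tax = €0.79 + €0.73 + €1.01 + €1.75 + €0.36 + €0.67 + €9.64 = €14.95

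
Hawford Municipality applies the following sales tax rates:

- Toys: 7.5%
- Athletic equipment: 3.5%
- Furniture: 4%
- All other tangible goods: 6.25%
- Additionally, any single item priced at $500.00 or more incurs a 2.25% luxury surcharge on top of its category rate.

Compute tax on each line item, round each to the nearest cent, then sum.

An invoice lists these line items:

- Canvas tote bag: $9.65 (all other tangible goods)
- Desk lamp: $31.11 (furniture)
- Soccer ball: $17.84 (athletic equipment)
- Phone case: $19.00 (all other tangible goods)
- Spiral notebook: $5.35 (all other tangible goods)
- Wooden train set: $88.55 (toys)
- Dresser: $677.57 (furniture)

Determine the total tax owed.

$52.97

Canvas tote bag $9.65: all other tangible goods → 6.25% → $0.60
Desk lamp $31.11: furniture → 4% → $1.24
Soccer ball $17.84: athletic equipment → 3.5% → $0.62
Phone case $19.00: all other tangible goods → 6.25% → $1.19
Spiral notebook $5.35: all other tangible goods → 6.25% → $0.33
Wooden train set $88.55: toys → 7.5% → $6.64
Dresser $677.57: furniture → 4% + 2.25% surcharge = 6.25% → $42.35
Total tax = $0.60 + $1.24 + $0.62 + $1.19 + $0.33 + $6.64 + $42.35 = $52.97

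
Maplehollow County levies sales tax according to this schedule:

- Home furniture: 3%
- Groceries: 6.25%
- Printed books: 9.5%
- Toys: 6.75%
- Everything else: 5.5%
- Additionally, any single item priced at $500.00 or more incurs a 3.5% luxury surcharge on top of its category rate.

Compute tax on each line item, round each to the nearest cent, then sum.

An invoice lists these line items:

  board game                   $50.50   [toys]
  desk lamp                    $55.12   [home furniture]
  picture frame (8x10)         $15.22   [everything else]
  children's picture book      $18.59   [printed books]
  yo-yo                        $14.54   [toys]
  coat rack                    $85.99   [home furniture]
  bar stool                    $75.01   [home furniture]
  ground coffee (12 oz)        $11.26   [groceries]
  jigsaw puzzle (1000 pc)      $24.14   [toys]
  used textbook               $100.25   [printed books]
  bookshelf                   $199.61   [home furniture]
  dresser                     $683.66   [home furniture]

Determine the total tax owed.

Board game $50.50: toys → 6.75% → $3.41
Desk lamp $55.12: home furniture → 3% → $1.65
Picture frame (8x10) $15.22: everything else → 5.5% → $0.84
Children's picture book $18.59: printed books → 9.5% → $1.77
Yo-yo $14.54: toys → 6.75% → $0.98
Coat rack $85.99: home furniture → 3% → $2.58
Bar stool $75.01: home furniture → 3% → $2.25
Ground coffee (12 oz) $11.26: groceries → 6.25% → $0.70
Jigsaw puzzle (1000 pc) $24.14: toys → 6.75% → $1.63
Used textbook $100.25: printed books → 9.5% → $9.52
Bookshelf $199.61: home furniture → 3% → $5.99
Dresser $683.66: home furniture → 3% + 3.5% surcharge = 6.5% → $44.44
Total tax = $3.41 + $1.65 + $0.84 + $1.77 + $0.98 + $2.58 + $2.25 + $0.70 + $1.63 + $9.52 + $5.99 + $44.44 = $75.76

$75.76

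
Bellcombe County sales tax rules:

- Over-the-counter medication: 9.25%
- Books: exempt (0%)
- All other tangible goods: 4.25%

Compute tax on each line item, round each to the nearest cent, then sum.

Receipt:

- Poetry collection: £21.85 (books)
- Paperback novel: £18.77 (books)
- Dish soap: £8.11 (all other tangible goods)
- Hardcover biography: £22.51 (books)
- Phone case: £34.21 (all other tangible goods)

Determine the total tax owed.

£1.79

Poetry collection £21.85: books → 0% → £0.00
Paperback novel £18.77: books → 0% → £0.00
Dish soap £8.11: all other tangible goods → 4.25% → £0.34
Hardcover biography £22.51: books → 0% → £0.00
Phone case £34.21: all other tangible goods → 4.25% → £1.45
Total tax = £0.34 + £1.45 = £1.79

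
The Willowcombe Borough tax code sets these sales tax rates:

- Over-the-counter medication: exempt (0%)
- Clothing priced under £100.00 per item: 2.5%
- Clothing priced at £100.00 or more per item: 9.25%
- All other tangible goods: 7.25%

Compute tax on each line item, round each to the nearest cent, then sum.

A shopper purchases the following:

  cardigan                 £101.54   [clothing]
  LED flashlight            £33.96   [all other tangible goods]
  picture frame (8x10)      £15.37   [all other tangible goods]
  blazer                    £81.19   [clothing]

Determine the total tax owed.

£14.99

Cardigan £101.54: clothing, £100.00 or more → 9.25% → £9.39
LED flashlight £33.96: all other tangible goods → 7.25% → £2.46
Picture frame (8x10) £15.37: all other tangible goods → 7.25% → £1.11
Blazer £81.19: clothing, under £100.00 → 2.5% → £2.03
Total tax = £9.39 + £2.46 + £1.11 + £2.03 = £14.99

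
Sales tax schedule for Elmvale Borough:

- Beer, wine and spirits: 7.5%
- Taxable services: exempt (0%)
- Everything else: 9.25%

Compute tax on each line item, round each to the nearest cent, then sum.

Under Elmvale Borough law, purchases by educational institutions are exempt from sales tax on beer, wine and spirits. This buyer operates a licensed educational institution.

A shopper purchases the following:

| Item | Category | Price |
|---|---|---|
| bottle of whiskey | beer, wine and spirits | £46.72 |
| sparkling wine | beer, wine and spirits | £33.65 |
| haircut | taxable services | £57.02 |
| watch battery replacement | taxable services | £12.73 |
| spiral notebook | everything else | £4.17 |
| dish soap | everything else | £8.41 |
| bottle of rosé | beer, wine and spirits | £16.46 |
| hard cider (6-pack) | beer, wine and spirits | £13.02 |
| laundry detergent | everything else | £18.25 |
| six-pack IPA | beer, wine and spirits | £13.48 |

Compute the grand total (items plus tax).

£226.77

Bottle of whiskey £46.72: beer, wine and spirits, buyer-exempt → 0% → £0.00
Sparkling wine £33.65: beer, wine and spirits, buyer-exempt → 0% → £0.00
Haircut £57.02: taxable services → 0% → £0.00
Watch battery replacement £12.73: taxable services → 0% → £0.00
Spiral notebook £4.17: everything else → 9.25% → £0.39
Dish soap £8.41: everything else → 9.25% → £0.78
Bottle of rosé £16.46: beer, wine and spirits, buyer-exempt → 0% → £0.00
Hard cider (6-pack) £13.02: beer, wine and spirits, buyer-exempt → 0% → £0.00
Laundry detergent £18.25: everything else → 9.25% → £1.69
Six-pack IPA £13.48: beer, wine and spirits, buyer-exempt → 0% → £0.00
Subtotal = £223.91; tax = £2.86; total due = £226.77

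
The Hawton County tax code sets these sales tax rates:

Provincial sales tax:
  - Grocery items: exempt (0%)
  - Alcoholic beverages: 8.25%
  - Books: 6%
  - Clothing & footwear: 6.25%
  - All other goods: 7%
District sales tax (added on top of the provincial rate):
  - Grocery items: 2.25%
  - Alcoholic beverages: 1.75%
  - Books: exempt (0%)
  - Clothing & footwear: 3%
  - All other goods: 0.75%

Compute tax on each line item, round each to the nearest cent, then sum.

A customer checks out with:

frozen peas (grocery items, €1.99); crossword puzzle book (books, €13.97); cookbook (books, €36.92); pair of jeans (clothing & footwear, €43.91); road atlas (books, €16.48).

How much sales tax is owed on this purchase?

€8.15

Frozen peas €1.99: grocery items → 0% + 2.25% district = 2.25% → €0.04
Crossword puzzle book €13.97: books → 6% + 0% district = 6% → €0.84
Cookbook €36.92: books → 6% + 0% district = 6% → €2.22
Pair of jeans €43.91: clothing & footwear → 6.25% + 3% district = 9.25% → €4.06
Road atlas €16.48: books → 6% + 0% district = 6% → €0.99
Total tax = €0.04 + €0.84 + €2.22 + €4.06 + €0.99 = €8.15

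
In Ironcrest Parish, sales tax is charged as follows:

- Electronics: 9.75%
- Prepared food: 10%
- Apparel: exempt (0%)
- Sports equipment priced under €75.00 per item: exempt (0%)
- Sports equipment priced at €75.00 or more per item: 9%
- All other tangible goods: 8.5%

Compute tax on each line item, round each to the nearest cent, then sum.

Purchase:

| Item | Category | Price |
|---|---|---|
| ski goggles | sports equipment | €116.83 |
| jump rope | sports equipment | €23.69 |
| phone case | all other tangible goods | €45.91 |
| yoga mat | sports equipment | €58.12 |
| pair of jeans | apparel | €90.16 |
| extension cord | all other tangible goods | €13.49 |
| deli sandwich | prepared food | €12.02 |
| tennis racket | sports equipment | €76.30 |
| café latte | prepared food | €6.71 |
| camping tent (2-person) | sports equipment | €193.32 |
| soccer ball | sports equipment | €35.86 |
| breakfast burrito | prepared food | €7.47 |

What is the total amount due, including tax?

Ski goggles €116.83: sports equipment, €75.00 or more → 9% → €10.51
Jump rope €23.69: sports equipment, under €75.00 → 0% → €0.00
Phone case €45.91: all other tangible goods → 8.5% → €3.90
Yoga mat €58.12: sports equipment, under €75.00 → 0% → €0.00
Pair of jeans €90.16: apparel → 0% → €0.00
Extension cord €13.49: all other tangible goods → 8.5% → €1.15
Deli sandwich €12.02: prepared food → 10% → €1.20
Tennis racket €76.30: sports equipment, €75.00 or more → 9% → €6.87
Café latte €6.71: prepared food → 10% → €0.67
Camping tent (2-person) €193.32: sports equipment, €75.00 or more → 9% → €17.40
Soccer ball €35.86: sports equipment, under €75.00 → 0% → €0.00
Breakfast burrito €7.47: prepared food → 10% → €0.75
Subtotal = €679.88; tax = €42.45; total due = €722.33

€722.33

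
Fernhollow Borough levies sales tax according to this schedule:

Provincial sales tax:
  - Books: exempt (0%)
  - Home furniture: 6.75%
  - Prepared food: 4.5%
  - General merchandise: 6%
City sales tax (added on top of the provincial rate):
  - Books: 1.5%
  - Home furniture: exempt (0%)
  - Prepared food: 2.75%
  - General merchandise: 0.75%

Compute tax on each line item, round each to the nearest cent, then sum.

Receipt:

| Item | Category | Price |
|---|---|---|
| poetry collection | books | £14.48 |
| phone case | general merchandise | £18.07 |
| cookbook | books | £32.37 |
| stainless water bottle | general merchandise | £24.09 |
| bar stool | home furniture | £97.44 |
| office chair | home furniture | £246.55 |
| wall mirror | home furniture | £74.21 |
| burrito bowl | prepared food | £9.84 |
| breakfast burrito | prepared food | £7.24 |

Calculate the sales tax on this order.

£33.02

Poetry collection £14.48: books → 0% + 1.5% city = 1.5% → £0.22
Phone case £18.07: general merchandise → 6% + 0.75% city = 6.75% → £1.22
Cookbook £32.37: books → 0% + 1.5% city = 1.5% → £0.49
Stainless water bottle £24.09: general merchandise → 6% + 0.75% city = 6.75% → £1.63
Bar stool £97.44: home furniture → 6.75% + 0% city = 6.75% → £6.58
Office chair £246.55: home furniture → 6.75% + 0% city = 6.75% → £16.64
Wall mirror £74.21: home furniture → 6.75% + 0% city = 6.75% → £5.01
Burrito bowl £9.84: prepared food → 4.5% + 2.75% city = 7.25% → £0.71
Breakfast burrito £7.24: prepared food → 4.5% + 2.75% city = 7.25% → £0.52
Total tax = £0.22 + £1.22 + £0.49 + £1.63 + £6.58 + £16.64 + £5.01 + £0.71 + £0.52 = £33.02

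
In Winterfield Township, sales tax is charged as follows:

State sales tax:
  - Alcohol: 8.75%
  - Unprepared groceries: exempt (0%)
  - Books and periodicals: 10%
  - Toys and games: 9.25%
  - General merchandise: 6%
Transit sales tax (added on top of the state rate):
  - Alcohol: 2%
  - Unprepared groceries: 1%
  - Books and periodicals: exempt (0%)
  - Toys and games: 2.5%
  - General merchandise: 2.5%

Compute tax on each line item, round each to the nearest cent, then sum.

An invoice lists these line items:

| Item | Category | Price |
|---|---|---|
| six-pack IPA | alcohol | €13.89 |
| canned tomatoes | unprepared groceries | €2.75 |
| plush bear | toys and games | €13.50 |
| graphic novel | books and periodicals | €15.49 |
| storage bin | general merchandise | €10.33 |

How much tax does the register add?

Six-pack IPA €13.89: alcohol → 8.75% + 2% transit = 10.75% → €1.49
Canned tomatoes €2.75: unprepared groceries → 0% + 1% transit = 1% → €0.03
Plush bear €13.50: toys and games → 9.25% + 2.5% transit = 11.75% → €1.59
Graphic novel €15.49: books and periodicals → 10% + 0% transit = 10% → €1.55
Storage bin €10.33: general merchandise → 6% + 2.5% transit = 8.5% → €0.88
Total tax = €1.49 + €0.03 + €1.59 + €1.55 + €0.88 = €5.54

€5.54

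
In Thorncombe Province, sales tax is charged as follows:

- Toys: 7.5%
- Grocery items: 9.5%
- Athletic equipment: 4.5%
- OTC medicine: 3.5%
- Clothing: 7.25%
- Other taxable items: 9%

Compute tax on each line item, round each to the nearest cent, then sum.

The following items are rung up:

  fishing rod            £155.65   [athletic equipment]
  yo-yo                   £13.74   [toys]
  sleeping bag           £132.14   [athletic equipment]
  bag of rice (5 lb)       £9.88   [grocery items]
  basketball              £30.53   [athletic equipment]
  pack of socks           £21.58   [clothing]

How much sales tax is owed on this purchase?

Fishing rod £155.65: athletic equipment → 4.5% → £7.00
Yo-yo £13.74: toys → 7.5% → £1.03
Sleeping bag £132.14: athletic equipment → 4.5% → £5.95
Bag of rice (5 lb) £9.88: grocery items → 9.5% → £0.94
Basketball £30.53: athletic equipment → 4.5% → £1.37
Pack of socks £21.58: clothing → 7.25% → £1.56
Total tax = £7.00 + £1.03 + £5.95 + £0.94 + £1.37 + £1.56 = £17.85

£17.85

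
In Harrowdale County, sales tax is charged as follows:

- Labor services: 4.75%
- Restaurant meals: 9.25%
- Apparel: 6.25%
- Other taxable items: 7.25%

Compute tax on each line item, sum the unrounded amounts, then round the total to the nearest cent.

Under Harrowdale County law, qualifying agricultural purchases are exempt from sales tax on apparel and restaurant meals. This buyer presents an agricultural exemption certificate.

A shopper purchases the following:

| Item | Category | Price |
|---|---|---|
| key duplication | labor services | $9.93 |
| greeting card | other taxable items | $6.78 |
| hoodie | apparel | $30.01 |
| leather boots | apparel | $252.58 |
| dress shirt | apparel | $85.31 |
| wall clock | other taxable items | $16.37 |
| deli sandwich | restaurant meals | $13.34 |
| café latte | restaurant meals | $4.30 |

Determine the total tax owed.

$2.15

Key duplication $9.93: labor services → 4.75% → $0.471675
Greeting card $6.78: other taxable items → 7.25% → $0.49155
Hoodie $30.01: apparel, buyer-exempt → 0% → $0.00
Leather boots $252.58: apparel, buyer-exempt → 0% → $0.00
Dress shirt $85.31: apparel, buyer-exempt → 0% → $0.00
Wall clock $16.37: other taxable items → 7.25% → $1.186825
Deli sandwich $13.34: restaurant meals, buyer-exempt → 0% → $0.00
Café latte $4.30: restaurant meals, buyer-exempt → 0% → $0.00
Unrounded tax sum = $2.15005 → $2.15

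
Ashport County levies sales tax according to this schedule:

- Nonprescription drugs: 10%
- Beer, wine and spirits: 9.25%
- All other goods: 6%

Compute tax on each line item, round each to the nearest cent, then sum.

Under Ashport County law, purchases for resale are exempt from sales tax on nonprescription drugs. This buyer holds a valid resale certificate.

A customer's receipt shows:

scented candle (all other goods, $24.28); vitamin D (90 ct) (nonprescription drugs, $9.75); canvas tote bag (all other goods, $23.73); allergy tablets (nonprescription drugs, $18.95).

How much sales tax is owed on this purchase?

$2.88

Scented candle $24.28: all other goods → 6% → $1.46
Vitamin D (90 ct) $9.75: nonprescription drugs, buyer-exempt → 0% → $0.00
Canvas tote bag $23.73: all other goods → 6% → $1.42
Allergy tablets $18.95: nonprescription drugs, buyer-exempt → 0% → $0.00
Total tax = $1.46 + $1.42 = $2.88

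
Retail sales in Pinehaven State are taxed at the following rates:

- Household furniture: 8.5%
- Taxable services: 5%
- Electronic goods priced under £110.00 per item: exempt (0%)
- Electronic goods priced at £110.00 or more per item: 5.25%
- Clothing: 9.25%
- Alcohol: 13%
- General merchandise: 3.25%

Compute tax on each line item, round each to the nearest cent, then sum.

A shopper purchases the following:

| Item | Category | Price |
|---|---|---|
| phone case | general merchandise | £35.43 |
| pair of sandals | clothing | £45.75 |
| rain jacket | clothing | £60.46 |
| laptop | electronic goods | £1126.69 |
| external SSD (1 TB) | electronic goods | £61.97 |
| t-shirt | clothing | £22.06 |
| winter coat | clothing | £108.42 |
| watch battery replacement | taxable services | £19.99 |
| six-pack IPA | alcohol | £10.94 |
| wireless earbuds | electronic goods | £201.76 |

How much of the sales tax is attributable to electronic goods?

Laptop £1126.69: electronic goods, £110.00 or more → 5.25% → £59.15
External SSD (1 TB) £61.97: electronic goods, under £110.00 → 0% → £0.00
Wireless earbuds £201.76: electronic goods, £110.00 or more → 5.25% → £10.59
Tax on electronic goods = £59.15 + £0.00 + £10.59 = £69.74

£69.74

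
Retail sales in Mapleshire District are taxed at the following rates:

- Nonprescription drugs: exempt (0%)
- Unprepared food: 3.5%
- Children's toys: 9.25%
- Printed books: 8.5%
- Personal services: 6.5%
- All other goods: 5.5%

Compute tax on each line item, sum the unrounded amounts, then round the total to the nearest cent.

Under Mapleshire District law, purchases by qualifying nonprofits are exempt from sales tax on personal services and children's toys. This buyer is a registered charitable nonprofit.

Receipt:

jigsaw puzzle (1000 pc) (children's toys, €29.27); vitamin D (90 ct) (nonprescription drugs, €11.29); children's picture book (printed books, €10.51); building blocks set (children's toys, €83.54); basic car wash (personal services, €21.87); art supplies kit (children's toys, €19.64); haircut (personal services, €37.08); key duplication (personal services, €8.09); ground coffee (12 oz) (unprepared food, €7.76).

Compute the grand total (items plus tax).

Jigsaw puzzle (1000 pc) €29.27: children's toys, buyer-exempt → 0% → €0.00
Vitamin D (90 ct) €11.29: nonprescription drugs → 0% → €0.00
Children's picture book €10.51: printed books → 8.5% → €0.89335
Building blocks set €83.54: children's toys, buyer-exempt → 0% → €0.00
Basic car wash €21.87: personal services, buyer-exempt → 0% → €0.00
Art supplies kit €19.64: children's toys, buyer-exempt → 0% → €0.00
Haircut €37.08: personal services, buyer-exempt → 0% → €0.00
Key duplication €8.09: personal services, buyer-exempt → 0% → €0.00
Ground coffee (12 oz) €7.76: unprepared food → 3.5% → €0.2716
Subtotal = €229.05; unrounded tax = €1.16495 → €1.16; total due = €230.21

€230.21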